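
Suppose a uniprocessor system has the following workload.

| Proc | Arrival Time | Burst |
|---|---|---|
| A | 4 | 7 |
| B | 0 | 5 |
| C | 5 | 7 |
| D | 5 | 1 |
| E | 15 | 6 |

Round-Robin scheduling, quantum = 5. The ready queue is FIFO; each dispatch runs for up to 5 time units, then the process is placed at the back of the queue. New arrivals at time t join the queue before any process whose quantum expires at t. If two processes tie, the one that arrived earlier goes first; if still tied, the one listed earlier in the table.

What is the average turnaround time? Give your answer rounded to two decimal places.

12.20

Timeline: | B 0-5 | A 5-10 | C 10-15 | D 15-16 | A 16-18 | E 18-23 | C 23-25 | E 25-26 |
Completion: A=18  B=5  C=25  D=16  E=26
Turnaround (C−A): A=14  B=5  C=20  D=11  E=11
Turnaround times: A=14, B=5, C=20, D=11, E=11
Average turnaround = (14+5+20+11+11) / 5 = 61/5 = 12.20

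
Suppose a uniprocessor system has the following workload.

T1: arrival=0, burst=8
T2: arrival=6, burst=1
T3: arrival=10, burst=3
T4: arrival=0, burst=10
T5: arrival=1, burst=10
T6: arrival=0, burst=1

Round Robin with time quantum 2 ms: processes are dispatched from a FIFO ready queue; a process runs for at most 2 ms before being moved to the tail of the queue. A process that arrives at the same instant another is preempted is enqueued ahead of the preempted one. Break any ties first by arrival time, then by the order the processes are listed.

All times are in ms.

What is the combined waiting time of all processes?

80

Gantt: | T1 0-2 | T4 2-4 | T6 4-5 | T5 5-7 | T1 7-9 | T4 9-11 | T2 11-12 | T5 12-14 | T1 14-16 | T3 16-18 | T4 18-20 | T5 20-22 | T1 22-24 | T3 24-25 | T4 25-27 | T5 27-29 | T4 29-31 | T5 31-33 |
Completion: T1=24  T2=12  T3=25  T4=31  T5=33  T6=5
Turnaround (C−A): T1=24  T2=6  T3=15  T4=31  T5=32  T6=5
Waiting = turnaround − burst: T1=16, T2=5, T3=12, T4=21, T5=22, T6=4
Total waiting = 16 + 5 + 12 + 21 + 22 + 4 = 80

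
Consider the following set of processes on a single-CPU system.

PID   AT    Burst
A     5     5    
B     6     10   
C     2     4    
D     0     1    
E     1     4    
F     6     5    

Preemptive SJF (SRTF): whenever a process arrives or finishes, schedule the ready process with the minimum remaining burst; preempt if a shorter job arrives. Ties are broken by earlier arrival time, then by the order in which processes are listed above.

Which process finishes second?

E

Timeline: | D 0-1 | E 1-5 | C 5-9 | A 9-14 | F 14-19 | B 19-29 |
Completion: A=14  B=29  C=9  D=1  E=5  F=19
Finish order: D → E → C → A → F → B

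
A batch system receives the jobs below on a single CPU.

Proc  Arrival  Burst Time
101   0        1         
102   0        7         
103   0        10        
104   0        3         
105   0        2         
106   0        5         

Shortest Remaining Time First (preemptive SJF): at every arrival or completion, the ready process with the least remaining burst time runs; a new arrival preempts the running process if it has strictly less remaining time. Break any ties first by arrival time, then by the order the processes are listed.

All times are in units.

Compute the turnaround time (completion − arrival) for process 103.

Schedule: | 101 0-1 | 105 1-3 | 104 3-6 | 106 6-11 | 102 11-18 | 103 18-28 |
Completion: 101=1  102=18  103=28  104=6  105=3  106=11
Turnaround (C−A): 101=1  102=18  103=28  104=6  105=3  106=11
Turnaround(103) = completion − arrival = 28 − 0 = 28

28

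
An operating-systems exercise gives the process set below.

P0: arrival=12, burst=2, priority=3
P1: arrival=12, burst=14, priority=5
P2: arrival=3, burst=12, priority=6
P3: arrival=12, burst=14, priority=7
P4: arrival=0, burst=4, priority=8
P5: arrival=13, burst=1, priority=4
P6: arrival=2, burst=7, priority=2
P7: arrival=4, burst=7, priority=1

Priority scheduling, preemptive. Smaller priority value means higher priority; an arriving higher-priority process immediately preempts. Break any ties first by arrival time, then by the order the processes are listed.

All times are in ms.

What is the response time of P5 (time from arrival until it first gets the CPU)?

5

Gantt: | P4 0-2 | P6 2-4 | P7 4-11 | P6 11-16 | P0 16-18 | P5 18-19 | P1 19-33 | P2 33-45 | P3 45-59 | P4 59-61 |
Completion: P0=18  P1=33  P2=45  P3=59  P4=61  P5=19  P6=16  P7=11
Response(P5) = first start − arrival = 18 − 13 = 5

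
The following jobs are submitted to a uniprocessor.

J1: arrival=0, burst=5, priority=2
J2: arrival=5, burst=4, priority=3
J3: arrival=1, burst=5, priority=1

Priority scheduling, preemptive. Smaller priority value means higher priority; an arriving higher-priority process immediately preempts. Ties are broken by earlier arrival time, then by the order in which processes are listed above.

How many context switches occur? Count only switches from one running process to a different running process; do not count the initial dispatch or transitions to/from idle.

Schedule: | J1 0-1 | J3 1-6 | J1 6-10 | J2 10-14 |
Completion: J1=10  J2=14  J3=6
Turnaround (C−A): J1=10  J2=9  J3=5

3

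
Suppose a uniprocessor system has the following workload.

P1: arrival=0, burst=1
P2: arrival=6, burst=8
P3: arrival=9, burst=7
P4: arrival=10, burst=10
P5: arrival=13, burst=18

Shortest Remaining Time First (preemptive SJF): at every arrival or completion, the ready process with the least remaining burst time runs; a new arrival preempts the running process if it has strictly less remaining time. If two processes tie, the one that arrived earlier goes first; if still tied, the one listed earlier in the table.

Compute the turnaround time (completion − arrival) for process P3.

Gantt: | P1 0-1 | idle 1-6 | P2 6-14 | P3 14-21 | P4 21-31 | P5 31-49 |
Completion: P1=1  P2=14  P3=21  P4=31  P5=49
Turnaround (C−A): P1=1  P2=8  P3=12  P4=21  P5=36
Turnaround(P3) = completion − arrival = 21 − 9 = 12

12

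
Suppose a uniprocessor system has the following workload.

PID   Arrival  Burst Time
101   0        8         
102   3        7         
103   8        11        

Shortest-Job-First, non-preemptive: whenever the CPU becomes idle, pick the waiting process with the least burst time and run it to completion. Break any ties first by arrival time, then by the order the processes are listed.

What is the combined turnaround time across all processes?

38

Gantt: | 101 0-8 | 102 8-15 | 103 15-26 |
Completion: 101=8  102=15  103=26
Turnaround (C−A): 101=8  102=12  103=18
Turnaround = completion − arrival: 101=8, 102=12, 103=18
Total turnaround = 8 + 12 + 18 = 38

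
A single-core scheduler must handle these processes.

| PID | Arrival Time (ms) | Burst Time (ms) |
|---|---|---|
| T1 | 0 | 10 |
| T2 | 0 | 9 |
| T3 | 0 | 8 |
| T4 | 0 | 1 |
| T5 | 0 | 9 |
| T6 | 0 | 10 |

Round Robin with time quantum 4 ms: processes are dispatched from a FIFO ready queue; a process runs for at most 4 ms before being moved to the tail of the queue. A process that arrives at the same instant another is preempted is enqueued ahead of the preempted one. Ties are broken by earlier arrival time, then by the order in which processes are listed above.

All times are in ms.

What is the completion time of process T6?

Gantt: | T1 0-4 | T2 4-8 | T3 8-12 | T4 12-13 | T5 13-17 | T6 17-21 | T1 21-25 | T2 25-29 | T3 29-33 | T5 33-37 | T6 37-41 | T1 41-43 | T2 43-44 | T5 44-45 | T6 45-47 |
Completion: T1=43  T2=44  T3=33  T4=13  T5=45  T6=47

47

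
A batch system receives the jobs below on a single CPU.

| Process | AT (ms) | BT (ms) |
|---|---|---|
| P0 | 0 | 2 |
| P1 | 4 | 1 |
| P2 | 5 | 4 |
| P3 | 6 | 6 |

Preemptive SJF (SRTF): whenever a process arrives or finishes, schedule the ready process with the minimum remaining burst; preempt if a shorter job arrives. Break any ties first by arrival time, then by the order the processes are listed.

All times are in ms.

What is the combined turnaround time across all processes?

16

Schedule: | P0 0-2 | idle 2-4 | P1 4-5 | P2 5-9 | P3 9-15 |
Completion: P0=2  P1=5  P2=9  P3=15
Turnaround (C−A): P0=2  P1=1  P2=4  P3=9
Turnaround = completion − arrival: P0=2, P1=1, P2=4, P3=9
Total turnaround = 2 + 1 + 4 + 9 = 16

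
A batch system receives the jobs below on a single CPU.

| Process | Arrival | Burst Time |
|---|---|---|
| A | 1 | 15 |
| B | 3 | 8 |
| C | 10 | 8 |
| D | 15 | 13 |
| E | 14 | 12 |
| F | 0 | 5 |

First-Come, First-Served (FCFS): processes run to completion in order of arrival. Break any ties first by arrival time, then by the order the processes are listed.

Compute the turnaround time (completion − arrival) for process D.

46

Schedule: | F 0-5 | A 5-20 | B 20-28 | C 28-36 | E 36-48 | D 48-61 |
Completion: A=20  B=28  C=36  D=61  E=48  F=5
Turnaround (C−A): A=19  B=25  C=26  D=46  E=34  F=5
Turnaround(D) = completion − arrival = 61 − 15 = 46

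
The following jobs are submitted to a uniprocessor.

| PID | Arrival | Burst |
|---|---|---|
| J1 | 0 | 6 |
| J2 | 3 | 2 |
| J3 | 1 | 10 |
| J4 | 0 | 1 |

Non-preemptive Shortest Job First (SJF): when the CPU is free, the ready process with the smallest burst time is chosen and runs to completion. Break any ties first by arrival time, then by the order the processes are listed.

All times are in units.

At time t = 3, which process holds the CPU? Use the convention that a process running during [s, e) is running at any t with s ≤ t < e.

Timeline: | J4 0-1 | J1 1-7 | J2 7-9 | J3 9-19 |
Completion: J1=7  J2=9  J3=19  J4=1

J1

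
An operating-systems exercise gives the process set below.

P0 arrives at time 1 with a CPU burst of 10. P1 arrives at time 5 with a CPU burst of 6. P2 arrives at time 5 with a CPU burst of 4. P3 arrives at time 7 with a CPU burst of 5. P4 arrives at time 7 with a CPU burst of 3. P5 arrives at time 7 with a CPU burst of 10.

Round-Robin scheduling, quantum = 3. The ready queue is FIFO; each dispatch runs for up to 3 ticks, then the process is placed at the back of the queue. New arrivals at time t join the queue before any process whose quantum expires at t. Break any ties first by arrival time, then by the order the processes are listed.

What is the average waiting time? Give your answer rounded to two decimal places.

18.50

Gantt: | idle 0-1 | P0 1-7 | P1 7-10 | P2 10-13 | P3 13-16 | P4 16-19 | P5 19-22 | P0 22-25 | P1 25-28 | P2 28-29 | P3 29-31 | P5 31-34 | P0 34-35 | P5 35-39 |
Completion: P0=35  P1=28  P2=29  P3=31  P4=19  P5=39
Waiting times: P0=24, P1=17, P2=20, P3=19, P4=9, P5=22
Average waiting = (24+17+20+19+9+22) / 6 = 111/6 = 18.50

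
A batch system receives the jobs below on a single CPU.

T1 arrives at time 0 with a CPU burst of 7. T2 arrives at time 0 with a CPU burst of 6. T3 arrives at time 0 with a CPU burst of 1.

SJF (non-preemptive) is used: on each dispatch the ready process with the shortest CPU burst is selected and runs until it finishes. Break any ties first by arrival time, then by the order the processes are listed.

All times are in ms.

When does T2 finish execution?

7

Schedule: | T3 0-1 | T2 1-7 | T1 7-14 |
Completion: T1=14  T2=7  T3=1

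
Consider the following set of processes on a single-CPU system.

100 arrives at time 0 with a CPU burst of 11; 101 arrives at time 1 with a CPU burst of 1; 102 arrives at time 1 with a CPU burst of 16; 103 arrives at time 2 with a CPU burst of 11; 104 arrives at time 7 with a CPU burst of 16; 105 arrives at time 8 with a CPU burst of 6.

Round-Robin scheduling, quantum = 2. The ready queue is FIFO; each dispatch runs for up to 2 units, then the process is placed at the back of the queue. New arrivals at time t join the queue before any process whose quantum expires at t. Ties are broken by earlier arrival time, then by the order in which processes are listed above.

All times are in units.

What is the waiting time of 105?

Gantt: | 100 0-2 | 101 2-3 | 102 3-5 | 103 5-7 | 100 7-9 | 102 9-11 | 104 11-13 | 103 13-15 | 105 15-17 | 100 17-19 | 102 19-21 | 104 21-23 | 103 23-25 | 105 25-27 | 100 27-29 | 102 29-31 | 104 31-33 | 103 33-35 | 105 35-37 | 100 37-39 | 102 39-41 | 104 41-43 | 103 43-45 | 100 45-46 | 102 46-48 | 104 48-50 | 103 50-51 | 102 51-53 | 104 53-55 | 102 55-57 | 104 57-61 |
Completion: 100=46  101=3  102=57  103=51  104=61  105=37
Waiting(105) = turnaround − burst = 29 − 6 = 23

23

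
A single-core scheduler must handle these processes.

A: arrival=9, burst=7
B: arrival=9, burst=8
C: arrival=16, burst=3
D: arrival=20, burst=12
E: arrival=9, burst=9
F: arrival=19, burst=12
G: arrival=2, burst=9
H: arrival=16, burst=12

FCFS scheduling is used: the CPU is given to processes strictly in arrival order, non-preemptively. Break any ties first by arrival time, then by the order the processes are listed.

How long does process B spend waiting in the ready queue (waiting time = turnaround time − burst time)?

Gantt: | idle 0-2 | G 2-11 | A 11-18 | B 18-26 | E 26-35 | C 35-38 | H 38-50 | F 50-62 | D 62-74 |
Completion: A=18  B=26  C=38  D=74  E=35  F=62  G=11  H=50
Turnaround (C−A): A=9  B=17  C=22  D=54  E=26  F=43  G=9  H=34
Waiting(B) = turnaround − burst = 17 − 8 = 9

9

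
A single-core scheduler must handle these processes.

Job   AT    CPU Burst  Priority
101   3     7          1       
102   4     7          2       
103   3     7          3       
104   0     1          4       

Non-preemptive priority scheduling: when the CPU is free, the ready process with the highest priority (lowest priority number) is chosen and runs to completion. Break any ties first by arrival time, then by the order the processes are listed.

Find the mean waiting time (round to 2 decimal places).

5.00

Gantt: | 104 0-1 | idle 1-3 | 101 3-10 | 102 10-17 | 103 17-24 |
Completion: 101=10  102=17  103=24  104=1
Turnaround (C−A): 101=7  102=13  103=21  104=1
Waiting times: 101=0, 102=6, 103=14, 104=0
Average waiting = (0+6+14+0) / 4 = 20/4 = 5.00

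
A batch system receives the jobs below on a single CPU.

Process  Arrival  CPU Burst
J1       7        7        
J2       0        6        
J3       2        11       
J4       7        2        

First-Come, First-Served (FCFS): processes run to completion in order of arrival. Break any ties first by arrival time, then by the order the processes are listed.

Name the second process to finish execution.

J3

Timeline: | J2 0-6 | J3 6-17 | J1 17-24 | J4 24-26 |
Completion: J1=24  J2=6  J3=17  J4=26
Turnaround (C−A): J1=17  J2=6  J3=15  J4=19
Finish order: J2 → J3 → J1 → J4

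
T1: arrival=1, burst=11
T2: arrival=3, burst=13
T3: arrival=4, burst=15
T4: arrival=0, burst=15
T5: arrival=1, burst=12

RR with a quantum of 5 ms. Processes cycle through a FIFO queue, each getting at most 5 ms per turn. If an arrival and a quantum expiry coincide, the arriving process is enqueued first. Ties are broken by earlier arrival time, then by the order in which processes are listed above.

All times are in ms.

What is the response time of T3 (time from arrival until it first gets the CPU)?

Timeline: | T4 0-5 | T1 5-10 | T5 10-15 | T2 15-20 | T3 20-25 | T4 25-30 | T1 30-35 | T5 35-40 | T2 40-45 | T3 45-50 | T4 50-55 | T1 55-56 | T5 56-58 | T2 58-61 | T3 61-66 |
Completion: T1=56  T2=61  T3=66  T4=55  T5=58
Turnaround (C−A): T1=55  T2=58  T3=62  T4=55  T5=57
Response(T3) = first start − arrival = 20 − 4 = 16

16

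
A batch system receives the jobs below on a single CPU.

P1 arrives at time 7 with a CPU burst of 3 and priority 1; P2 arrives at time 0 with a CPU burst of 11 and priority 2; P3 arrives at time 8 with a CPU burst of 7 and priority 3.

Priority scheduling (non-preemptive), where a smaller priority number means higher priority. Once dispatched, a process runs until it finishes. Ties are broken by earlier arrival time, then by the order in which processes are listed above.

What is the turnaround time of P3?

13

Schedule: | P2 0-11 | P1 11-14 | P3 14-21 |
Completion: P1=14  P2=11  P3=21
Turnaround (C−A): P1=7  P2=11  P3=13
Turnaround(P3) = completion − arrival = 21 − 8 = 13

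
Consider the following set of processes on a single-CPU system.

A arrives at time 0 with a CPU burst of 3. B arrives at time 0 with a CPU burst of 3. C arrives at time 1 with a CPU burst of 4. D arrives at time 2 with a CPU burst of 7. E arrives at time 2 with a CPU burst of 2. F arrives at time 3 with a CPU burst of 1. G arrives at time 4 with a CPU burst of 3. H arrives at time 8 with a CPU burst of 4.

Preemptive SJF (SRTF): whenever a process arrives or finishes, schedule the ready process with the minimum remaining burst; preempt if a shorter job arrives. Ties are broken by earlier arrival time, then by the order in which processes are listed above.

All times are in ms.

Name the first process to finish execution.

Gantt: | A 0-3 | F 3-4 | E 4-6 | B 6-9 | G 9-12 | C 12-16 | H 16-20 | D 20-27 |
Completion: A=3  B=9  C=16  D=27  E=6  F=4  G=12  H=20
Finish order: A → F → E → B → G → C → H → D

A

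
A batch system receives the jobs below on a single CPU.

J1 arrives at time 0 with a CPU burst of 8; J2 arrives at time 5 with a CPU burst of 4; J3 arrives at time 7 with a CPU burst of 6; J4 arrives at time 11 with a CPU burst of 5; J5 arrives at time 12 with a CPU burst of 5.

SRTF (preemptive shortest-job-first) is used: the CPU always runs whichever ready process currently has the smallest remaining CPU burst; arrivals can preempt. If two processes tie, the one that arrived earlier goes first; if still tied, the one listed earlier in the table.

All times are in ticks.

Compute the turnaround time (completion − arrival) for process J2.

7

Timeline: | J1 0-8 | J2 8-12 | J4 12-17 | J5 17-22 | J3 22-28 |
Completion: J1=8  J2=12  J3=28  J4=17  J5=22
Turnaround(J2) = completion − arrival = 12 − 5 = 7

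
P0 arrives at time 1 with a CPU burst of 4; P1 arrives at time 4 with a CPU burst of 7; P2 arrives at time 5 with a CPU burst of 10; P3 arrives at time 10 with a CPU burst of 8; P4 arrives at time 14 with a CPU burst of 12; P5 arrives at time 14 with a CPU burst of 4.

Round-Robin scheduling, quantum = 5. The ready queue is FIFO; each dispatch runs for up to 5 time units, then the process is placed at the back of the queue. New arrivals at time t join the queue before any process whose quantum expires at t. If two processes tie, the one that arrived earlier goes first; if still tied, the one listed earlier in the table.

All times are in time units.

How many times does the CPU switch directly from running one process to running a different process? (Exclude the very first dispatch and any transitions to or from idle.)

9

Timeline: | idle 0-1 | P0 1-5 | P1 5-10 | P2 10-15 | P3 15-20 | P1 20-22 | P4 22-27 | P5 27-31 | P2 31-36 | P3 36-39 | P4 39-46 |
Completion: P0=5  P1=22  P2=36  P3=39  P4=46  P5=31
Turnaround (C−A): P0=4  P1=18  P2=31  P3=29  P4=32  P5=17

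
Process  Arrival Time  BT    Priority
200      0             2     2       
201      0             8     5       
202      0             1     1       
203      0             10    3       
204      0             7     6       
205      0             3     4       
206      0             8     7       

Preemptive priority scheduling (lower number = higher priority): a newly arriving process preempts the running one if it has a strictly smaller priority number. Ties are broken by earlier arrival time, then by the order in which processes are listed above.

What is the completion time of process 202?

1

Schedule: | 202 0-1 | 200 1-3 | 203 3-13 | 205 13-16 | 201 16-24 | 204 24-31 | 206 31-39 |
Completion: 200=3  201=24  202=1  203=13  204=31  205=16  206=39
Turnaround (C−A): 200=3  201=24  202=1  203=13  204=31  205=16  206=39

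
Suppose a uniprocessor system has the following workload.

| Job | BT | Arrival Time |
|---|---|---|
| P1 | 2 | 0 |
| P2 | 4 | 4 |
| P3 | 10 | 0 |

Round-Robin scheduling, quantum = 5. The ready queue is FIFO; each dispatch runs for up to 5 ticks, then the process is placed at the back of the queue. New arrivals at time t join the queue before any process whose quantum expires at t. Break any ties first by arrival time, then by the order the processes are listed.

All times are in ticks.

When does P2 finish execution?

Timeline: | P1 0-2 | P3 2-7 | P2 7-11 | P3 11-16 |
Completion: P1=2  P2=11  P3=16
Turnaround (C−A): P1=2  P2=7  P3=16

11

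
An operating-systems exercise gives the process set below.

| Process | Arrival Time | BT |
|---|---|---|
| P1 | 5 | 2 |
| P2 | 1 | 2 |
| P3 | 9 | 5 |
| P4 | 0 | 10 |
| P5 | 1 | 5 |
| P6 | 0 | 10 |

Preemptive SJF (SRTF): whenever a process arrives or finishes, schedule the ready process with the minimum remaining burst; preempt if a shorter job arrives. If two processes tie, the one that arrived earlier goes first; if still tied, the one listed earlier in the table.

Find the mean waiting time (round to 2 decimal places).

7.17

Gantt: | P4 0-1 | P2 1-3 | P5 3-5 | P1 5-7 | P5 7-10 | P3 10-15 | P4 15-24 | P6 24-34 |
Completion: P1=7  P2=3  P3=15  P4=24  P5=10  P6=34
Waiting times: P1=0, P2=0, P3=1, P4=14, P5=4, P6=24
Average waiting = (0+0+1+14+4+24) / 6 = 43/6 = 7.17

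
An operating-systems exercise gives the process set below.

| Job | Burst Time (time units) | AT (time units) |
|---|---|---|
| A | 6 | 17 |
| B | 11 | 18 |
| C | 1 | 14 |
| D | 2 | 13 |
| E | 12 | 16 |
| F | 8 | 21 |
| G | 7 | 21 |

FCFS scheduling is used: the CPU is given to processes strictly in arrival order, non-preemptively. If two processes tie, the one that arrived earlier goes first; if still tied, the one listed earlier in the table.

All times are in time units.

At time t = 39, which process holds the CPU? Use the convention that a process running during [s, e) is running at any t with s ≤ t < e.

Timeline: | idle 0-13 | D 13-15 | C 15-16 | E 16-28 | A 28-34 | B 34-45 | F 45-53 | G 53-60 |
Completion: A=34  B=45  C=16  D=15  E=28  F=53  G=60

B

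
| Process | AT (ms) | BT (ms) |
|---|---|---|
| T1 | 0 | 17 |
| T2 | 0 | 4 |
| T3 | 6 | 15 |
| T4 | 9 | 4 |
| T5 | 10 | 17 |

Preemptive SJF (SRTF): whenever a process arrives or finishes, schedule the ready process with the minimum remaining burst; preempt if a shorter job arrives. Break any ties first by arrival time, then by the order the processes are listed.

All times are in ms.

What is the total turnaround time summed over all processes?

114

Gantt: | T2 0-4 | T1 4-9 | T4 9-13 | T1 13-25 | T3 25-40 | T5 40-57 |
Completion: T1=25  T2=4  T3=40  T4=13  T5=57
Turnaround = completion − arrival: T1=25, T2=4, T3=34, T4=4, T5=47
Total turnaround = 25 + 4 + 34 + 4 + 47 = 114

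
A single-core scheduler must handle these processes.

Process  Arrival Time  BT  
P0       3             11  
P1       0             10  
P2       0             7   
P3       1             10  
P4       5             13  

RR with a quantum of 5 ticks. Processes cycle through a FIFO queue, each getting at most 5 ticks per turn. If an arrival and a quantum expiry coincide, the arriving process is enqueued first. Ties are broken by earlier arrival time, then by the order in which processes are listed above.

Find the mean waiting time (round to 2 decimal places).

27.60

Timeline: | P1 0-5 | P2 5-10 | P3 10-15 | P0 15-20 | P4 20-25 | P1 25-30 | P2 30-32 | P3 32-37 | P0 37-42 | P4 42-47 | P0 47-48 | P4 48-51 |
Completion: P0=48  P1=30  P2=32  P3=37  P4=51
Waiting times: P0=34, P1=20, P2=25, P3=26, P4=33
Average waiting = (34+20+25+26+33) / 5 = 138/5 = 27.60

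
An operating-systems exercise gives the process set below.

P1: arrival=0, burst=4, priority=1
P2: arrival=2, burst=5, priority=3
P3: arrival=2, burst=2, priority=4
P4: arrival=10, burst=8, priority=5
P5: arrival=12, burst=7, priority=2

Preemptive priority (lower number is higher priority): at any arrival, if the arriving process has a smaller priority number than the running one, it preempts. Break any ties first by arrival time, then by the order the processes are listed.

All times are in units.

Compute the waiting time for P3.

Gantt: | P1 0-4 | P2 4-9 | P3 9-11 | P4 11-12 | P5 12-19 | P4 19-26 |
Completion: P1=4  P2=9  P3=11  P4=26  P5=19
Turnaround (C−A): P1=4  P2=7  P3=9  P4=16  P5=7
Waiting(P3) = turnaround − burst = 9 − 2 = 7

7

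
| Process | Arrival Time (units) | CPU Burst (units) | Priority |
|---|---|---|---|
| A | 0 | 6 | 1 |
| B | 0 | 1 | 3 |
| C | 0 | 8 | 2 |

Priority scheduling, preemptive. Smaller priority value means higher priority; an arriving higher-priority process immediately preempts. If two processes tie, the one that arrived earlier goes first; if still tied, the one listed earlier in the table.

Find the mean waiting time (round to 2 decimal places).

6.67

Schedule: | A 0-6 | C 6-14 | B 14-15 |
Completion: A=6  B=15  C=14
Waiting times: A=0, B=14, C=6
Average waiting = (0+14+6) / 3 = 20/3 = 6.67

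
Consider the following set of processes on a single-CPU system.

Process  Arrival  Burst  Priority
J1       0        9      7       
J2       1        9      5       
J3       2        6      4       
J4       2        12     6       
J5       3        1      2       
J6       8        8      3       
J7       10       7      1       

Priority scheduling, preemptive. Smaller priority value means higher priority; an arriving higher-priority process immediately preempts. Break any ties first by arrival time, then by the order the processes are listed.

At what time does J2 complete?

32

Gantt: | J1 0-1 | J2 1-2 | J3 2-3 | J5 3-4 | J3 4-8 | J6 8-10 | J7 10-17 | J6 17-23 | J3 23-24 | J2 24-32 | J4 32-44 | J1 44-52 |
Completion: J1=52  J2=32  J3=24  J4=44  J5=4  J6=23  J7=17
Turnaround (C−A): J1=52  J2=31  J3=22  J4=42  J5=1  J6=15  J7=7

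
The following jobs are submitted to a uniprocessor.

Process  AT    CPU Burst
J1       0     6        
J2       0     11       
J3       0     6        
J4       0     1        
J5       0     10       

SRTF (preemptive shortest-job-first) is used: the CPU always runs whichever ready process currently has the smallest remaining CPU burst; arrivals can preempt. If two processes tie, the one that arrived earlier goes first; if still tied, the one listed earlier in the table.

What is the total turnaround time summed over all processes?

Schedule: | J4 0-1 | J1 1-7 | J3 7-13 | J5 13-23 | J2 23-34 |
Completion: J1=7  J2=34  J3=13  J4=1  J5=23
Turnaround = completion − arrival: J1=7, J2=34, J3=13, J4=1, J5=23
Total turnaround = 7 + 34 + 13 + 1 + 23 = 78

78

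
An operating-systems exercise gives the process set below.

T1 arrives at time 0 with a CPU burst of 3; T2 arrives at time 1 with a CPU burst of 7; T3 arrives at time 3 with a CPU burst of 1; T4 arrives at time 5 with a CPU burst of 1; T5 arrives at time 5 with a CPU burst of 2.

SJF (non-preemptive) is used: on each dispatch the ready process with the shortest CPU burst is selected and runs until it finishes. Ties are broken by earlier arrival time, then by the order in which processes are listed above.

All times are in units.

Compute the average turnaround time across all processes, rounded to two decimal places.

Gantt: | T1 0-3 | T3 3-4 | T2 4-11 | T4 11-12 | T5 12-14 |
Completion: T1=3  T2=11  T3=4  T4=12  T5=14
Turnaround (C−A): T1=3  T2=10  T3=1  T4=7  T5=9
Turnaround times: T1=3, T2=10, T3=1, T4=7, T5=9
Average turnaround = (3+10+1+7+9) / 5 = 30/5 = 6.00

6.00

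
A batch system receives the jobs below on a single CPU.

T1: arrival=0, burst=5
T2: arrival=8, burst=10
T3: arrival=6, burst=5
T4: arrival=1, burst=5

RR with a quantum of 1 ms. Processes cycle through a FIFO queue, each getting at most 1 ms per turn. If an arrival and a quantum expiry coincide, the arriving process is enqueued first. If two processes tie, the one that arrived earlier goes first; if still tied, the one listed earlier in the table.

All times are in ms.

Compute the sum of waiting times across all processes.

27

Gantt: | T1 0-1 | T4 1-2 | T1 2-3 | T4 3-4 | T1 4-5 | T4 5-6 | T1 6-7 | T3 7-8 | T4 8-9 | T1 9-10 | T2 10-11 | T3 11-12 | T4 12-13 | T2 13-14 | T3 14-15 | T2 15-16 | T3 16-17 | T2 17-18 | T3 18-19 | T2 19-25 |
Completion: T1=10  T2=25  T3=19  T4=13
Waiting = turnaround − burst: T1=5, T2=7, T3=8, T4=7
Total waiting = 5 + 7 + 8 + 7 = 27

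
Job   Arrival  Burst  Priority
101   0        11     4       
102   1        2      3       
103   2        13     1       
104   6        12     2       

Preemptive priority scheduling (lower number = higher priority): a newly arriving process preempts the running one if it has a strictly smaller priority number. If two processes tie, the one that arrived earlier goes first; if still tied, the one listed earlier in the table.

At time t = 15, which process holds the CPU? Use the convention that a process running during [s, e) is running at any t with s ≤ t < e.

104

Timeline: | 101 0-1 | 102 1-2 | 103 2-15 | 104 15-27 | 102 27-28 | 101 28-38 |
Completion: 101=38  102=28  103=15  104=27
Turnaround (C−A): 101=38  102=27  103=13  104=21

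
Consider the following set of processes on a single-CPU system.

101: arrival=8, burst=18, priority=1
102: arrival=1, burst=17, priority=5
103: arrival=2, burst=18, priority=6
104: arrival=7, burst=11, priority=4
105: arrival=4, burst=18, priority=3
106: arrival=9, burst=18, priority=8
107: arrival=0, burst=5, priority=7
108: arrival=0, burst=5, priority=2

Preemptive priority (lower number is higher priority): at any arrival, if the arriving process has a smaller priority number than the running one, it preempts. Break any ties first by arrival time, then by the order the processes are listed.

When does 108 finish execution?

Timeline: | 108 0-5 | 105 5-8 | 101 8-26 | 105 26-41 | 104 41-52 | 102 52-69 | 103 69-87 | 107 87-92 | 106 92-110 |
Completion: 101=26  102=69  103=87  104=52  105=41  106=110  107=92  108=5
Turnaround (C−A): 101=18  102=68  103=85  104=45  105=37  106=101  107=92  108=5

5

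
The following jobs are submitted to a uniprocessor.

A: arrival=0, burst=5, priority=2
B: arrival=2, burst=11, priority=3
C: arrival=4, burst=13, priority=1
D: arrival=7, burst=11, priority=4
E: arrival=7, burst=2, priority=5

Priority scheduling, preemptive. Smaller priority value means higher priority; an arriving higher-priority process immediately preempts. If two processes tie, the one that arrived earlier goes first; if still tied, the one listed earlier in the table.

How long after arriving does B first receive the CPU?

16

Timeline: | A 0-4 | C 4-17 | A 17-18 | B 18-29 | D 29-40 | E 40-42 |
Completion: A=18  B=29  C=17  D=40  E=42
Turnaround (C−A): A=18  B=27  C=13  D=33  E=35
Response(B) = first start − arrival = 18 − 2 = 16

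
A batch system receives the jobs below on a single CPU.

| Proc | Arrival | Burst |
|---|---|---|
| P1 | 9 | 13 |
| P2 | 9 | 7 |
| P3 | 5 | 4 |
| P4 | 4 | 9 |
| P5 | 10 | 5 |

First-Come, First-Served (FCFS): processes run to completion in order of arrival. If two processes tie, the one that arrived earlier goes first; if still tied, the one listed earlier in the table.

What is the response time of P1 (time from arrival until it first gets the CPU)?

Gantt: | idle 0-4 | P4 4-13 | P3 13-17 | P1 17-30 | P2 30-37 | P5 37-42 |
Completion: P1=30  P2=37  P3=17  P4=13  P5=42
Turnaround (C−A): P1=21  P2=28  P3=12  P4=9  P5=32
Response(P1) = first start − arrival = 17 − 9 = 8

8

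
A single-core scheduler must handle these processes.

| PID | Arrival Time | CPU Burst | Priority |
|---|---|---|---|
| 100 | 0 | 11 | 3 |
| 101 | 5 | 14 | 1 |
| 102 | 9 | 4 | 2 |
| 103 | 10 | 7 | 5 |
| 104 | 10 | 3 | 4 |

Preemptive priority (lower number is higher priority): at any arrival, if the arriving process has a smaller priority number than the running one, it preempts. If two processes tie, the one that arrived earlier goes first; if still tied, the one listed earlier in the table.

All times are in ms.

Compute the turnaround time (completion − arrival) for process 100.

Schedule: | 100 0-5 | 101 5-19 | 102 19-23 | 100 23-29 | 104 29-32 | 103 32-39 |
Completion: 100=29  101=19  102=23  103=39  104=32
Turnaround(100) = completion − arrival = 29 − 0 = 29

29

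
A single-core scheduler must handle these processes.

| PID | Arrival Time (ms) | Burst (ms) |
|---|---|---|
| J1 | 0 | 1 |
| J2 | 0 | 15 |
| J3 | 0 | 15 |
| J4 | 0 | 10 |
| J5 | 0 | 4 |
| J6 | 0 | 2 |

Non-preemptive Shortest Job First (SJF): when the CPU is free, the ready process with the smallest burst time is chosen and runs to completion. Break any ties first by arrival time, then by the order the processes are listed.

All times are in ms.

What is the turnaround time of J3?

47

Schedule: | J1 0-1 | J6 1-3 | J5 3-7 | J4 7-17 | J2 17-32 | J3 32-47 |
Completion: J1=1  J2=32  J3=47  J4=17  J5=7  J6=3
Turnaround (C−A): J1=1  J2=32  J3=47  J4=17  J5=7  J6=3
Turnaround(J3) = completion − arrival = 47 − 0 = 47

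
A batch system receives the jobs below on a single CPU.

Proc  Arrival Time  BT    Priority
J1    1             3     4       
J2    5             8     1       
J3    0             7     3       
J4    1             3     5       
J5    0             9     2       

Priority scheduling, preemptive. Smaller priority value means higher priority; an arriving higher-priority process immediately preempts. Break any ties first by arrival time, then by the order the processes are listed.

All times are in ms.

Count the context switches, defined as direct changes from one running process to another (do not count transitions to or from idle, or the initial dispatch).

5

Schedule: | J5 0-5 | J2 5-13 | J5 13-17 | J3 17-24 | J1 24-27 | J4 27-30 |
Completion: J1=27  J2=13  J3=24  J4=30  J5=17
Turnaround (C−A): J1=26  J2=8  J3=24  J4=29  J5=17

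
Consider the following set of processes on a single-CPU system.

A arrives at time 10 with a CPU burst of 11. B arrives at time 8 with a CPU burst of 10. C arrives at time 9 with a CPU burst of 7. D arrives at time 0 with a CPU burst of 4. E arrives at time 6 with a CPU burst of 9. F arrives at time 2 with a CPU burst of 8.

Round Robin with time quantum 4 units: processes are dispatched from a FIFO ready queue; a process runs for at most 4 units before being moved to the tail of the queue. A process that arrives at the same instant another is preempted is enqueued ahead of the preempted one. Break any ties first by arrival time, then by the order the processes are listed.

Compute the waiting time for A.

28

Timeline: | D 0-4 | F 4-8 | E 8-12 | B 12-16 | F 16-20 | C 20-24 | A 24-28 | E 28-32 | B 32-36 | C 36-39 | A 39-43 | E 43-44 | B 44-46 | A 46-49 |
Completion: A=49  B=46  C=39  D=4  E=44  F=20
Turnaround (C−A): A=39  B=38  C=30  D=4  E=38  F=18
Waiting(A) = turnaround − burst = 39 − 11 = 28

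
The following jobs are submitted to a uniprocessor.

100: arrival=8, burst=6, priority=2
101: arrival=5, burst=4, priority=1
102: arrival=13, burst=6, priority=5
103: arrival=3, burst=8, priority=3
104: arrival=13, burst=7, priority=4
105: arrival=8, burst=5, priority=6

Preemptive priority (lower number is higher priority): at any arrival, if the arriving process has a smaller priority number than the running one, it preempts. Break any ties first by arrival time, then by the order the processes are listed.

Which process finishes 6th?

105

Timeline: | idle 0-3 | 103 3-5 | 101 5-9 | 100 9-15 | 103 15-21 | 104 21-28 | 102 28-34 | 105 34-39 |
Completion: 100=15  101=9  102=34  103=21  104=28  105=39
Finish order: 101 → 100 → 103 → 104 → 102 → 105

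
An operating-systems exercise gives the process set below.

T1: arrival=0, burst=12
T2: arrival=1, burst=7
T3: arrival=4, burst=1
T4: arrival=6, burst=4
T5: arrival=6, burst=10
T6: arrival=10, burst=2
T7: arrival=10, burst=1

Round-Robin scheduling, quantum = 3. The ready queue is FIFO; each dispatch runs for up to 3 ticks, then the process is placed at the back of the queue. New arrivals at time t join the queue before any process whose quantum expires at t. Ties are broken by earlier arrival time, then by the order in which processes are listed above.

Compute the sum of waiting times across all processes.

Gantt: | T1 0-3 | T2 3-6 | T1 6-9 | T3 9-10 | T4 10-13 | T5 13-16 | T2 16-19 | T1 19-22 | T6 22-24 | T7 24-25 | T4 25-26 | T5 26-29 | T2 29-30 | T1 30-33 | T5 33-37 |
Completion: T1=33  T2=30  T3=10  T4=26  T5=37  T6=24  T7=25
Turnaround (C−A): T1=33  T2=29  T3=6  T4=20  T5=31  T6=14  T7=15
Waiting = turnaround − burst: T1=21, T2=22, T3=5, T4=16, T5=21, T6=12, T7=14
Total waiting = 21 + 22 + 5 + 16 + 21 + 12 + 14 = 111

111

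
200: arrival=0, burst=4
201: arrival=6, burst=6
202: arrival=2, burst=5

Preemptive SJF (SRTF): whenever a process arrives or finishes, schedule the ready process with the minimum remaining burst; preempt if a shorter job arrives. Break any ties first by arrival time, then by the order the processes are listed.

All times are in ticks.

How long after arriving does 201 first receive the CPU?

3

Gantt: | 200 0-4 | 202 4-9 | 201 9-15 |
Completion: 200=4  201=15  202=9
Turnaround (C−A): 200=4  201=9  202=7
Response(201) = first start − arrival = 9 − 6 = 3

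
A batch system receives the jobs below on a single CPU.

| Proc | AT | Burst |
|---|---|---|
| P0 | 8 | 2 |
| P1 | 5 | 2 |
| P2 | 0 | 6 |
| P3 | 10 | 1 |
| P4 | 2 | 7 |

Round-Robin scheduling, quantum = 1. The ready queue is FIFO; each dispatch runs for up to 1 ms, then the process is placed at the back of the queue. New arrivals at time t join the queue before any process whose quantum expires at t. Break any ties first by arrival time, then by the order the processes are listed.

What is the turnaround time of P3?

4

Timeline: | P2 0-2 | P4 2-3 | P2 3-4 | P4 4-5 | P2 5-6 | P1 6-7 | P4 7-8 | P2 8-9 | P1 9-10 | P0 10-11 | P4 11-12 | P2 12-13 | P3 13-14 | P0 14-15 | P4 15-18 |
Completion: P0=15  P1=10  P2=13  P3=14  P4=18
Turnaround (C−A): P0=7  P1=5  P2=13  P3=4  P4=16
Turnaround(P3) = completion − arrival = 14 − 10 = 4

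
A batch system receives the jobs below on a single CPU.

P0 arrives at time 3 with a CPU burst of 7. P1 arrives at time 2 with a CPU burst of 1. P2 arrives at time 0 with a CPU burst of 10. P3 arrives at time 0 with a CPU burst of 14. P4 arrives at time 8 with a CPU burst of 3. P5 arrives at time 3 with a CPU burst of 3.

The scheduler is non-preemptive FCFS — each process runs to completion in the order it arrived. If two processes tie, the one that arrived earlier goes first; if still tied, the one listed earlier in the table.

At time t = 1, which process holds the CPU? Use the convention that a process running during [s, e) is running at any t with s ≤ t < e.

Gantt: | P2 0-10 | P3 10-24 | P1 24-25 | P0 25-32 | P5 32-35 | P4 35-38 |
Completion: P0=32  P1=25  P2=10  P3=24  P4=38  P5=35
Turnaround (C−A): P0=29  P1=23  P2=10  P3=24  P4=30  P5=32

P2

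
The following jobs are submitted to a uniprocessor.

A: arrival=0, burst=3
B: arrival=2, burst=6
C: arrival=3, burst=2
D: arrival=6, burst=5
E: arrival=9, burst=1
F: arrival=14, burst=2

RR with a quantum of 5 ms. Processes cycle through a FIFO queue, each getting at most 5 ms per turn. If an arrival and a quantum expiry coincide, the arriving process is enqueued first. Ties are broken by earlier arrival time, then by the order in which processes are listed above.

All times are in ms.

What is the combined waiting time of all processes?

27

Gantt: | A 0-3 | B 3-8 | C 8-10 | D 10-15 | B 15-16 | E 16-17 | F 17-19 |
Completion: A=3  B=16  C=10  D=15  E=17  F=19
Waiting = turnaround − burst: A=0, B=8, C=5, D=4, E=7, F=3
Total waiting = 0 + 8 + 5 + 4 + 7 + 3 = 27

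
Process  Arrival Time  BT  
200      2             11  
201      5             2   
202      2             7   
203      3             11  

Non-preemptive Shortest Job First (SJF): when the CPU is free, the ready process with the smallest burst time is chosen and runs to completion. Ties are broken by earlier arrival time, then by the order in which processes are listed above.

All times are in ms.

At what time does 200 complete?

22

Gantt: | idle 0-2 | 202 2-9 | 201 9-11 | 200 11-22 | 203 22-33 |
Completion: 200=22  201=11  202=9  203=33
Turnaround (C−A): 200=20  201=6  202=7  203=30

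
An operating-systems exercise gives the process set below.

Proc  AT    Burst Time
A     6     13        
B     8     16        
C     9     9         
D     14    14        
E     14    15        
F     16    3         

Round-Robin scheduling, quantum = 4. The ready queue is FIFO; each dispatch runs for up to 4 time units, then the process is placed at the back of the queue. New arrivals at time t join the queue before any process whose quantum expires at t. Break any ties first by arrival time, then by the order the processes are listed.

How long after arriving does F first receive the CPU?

Gantt: | idle 0-6 | A 6-10 | B 10-14 | C 14-18 | A 18-22 | D 22-26 | E 26-30 | B 30-34 | F 34-37 | C 37-41 | A 41-45 | D 45-49 | E 49-53 | B 53-57 | C 57-58 | A 58-59 | D 59-63 | E 63-67 | B 67-71 | D 71-73 | E 73-76 |
Completion: A=59  B=71  C=58  D=73  E=76  F=37
Turnaround (C−A): A=53  B=63  C=49  D=59  E=62  F=21
Response(F) = first start − arrival = 34 − 16 = 18

18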